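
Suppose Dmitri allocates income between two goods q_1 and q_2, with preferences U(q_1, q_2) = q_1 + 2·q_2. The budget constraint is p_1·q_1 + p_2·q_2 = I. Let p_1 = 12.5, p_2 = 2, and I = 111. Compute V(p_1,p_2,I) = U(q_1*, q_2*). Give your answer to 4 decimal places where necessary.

q_2 gives more utility per dollar, so spend all income on q_2: q_2* = I/p_2, q_1* = 0.
Numerically: q_1* = 0, q_2* = 55.5.
Utility at the optimum: U(0, 55.5) = 111.

V = 111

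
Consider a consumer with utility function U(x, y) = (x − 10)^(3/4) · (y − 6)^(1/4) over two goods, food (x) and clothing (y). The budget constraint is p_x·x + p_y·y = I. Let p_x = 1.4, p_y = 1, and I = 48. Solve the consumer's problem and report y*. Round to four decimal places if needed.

This is Cobb-Douglas in (x−10, y−6): tangency gives 0.75·p_y·(y−6) = 0.25·p_x·(x−10).
Substituting into the budget: x* = 10 + 0.75·(I − 10·p_x − 6·p_y)/p_x, and y* = 6 + 0.25·(…)/p_y.
Discretionary income = 48 − 10·1.4 − 6·1 = 28; y* = 6 + 0.25·28/1 = 13.

y* = 13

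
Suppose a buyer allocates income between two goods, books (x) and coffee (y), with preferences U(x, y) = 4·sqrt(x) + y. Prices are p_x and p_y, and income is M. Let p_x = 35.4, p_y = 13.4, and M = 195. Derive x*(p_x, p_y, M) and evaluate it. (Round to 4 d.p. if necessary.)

x* = 0.5731

Plugging in: x* = (2·13.4/35.4)² = 0.5731.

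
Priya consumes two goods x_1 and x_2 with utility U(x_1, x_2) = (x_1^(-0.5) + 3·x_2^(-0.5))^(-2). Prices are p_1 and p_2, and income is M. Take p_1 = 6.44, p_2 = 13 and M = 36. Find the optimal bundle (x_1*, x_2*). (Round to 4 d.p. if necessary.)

From the CES first-order condition, (1/3)·(x_2/x_1)^(1.5) = p_1/p_2.
Solve for the ratio: x_2/x_1 = [3·p_1/p_2]^(2/3).
With the ratio pinned down, the budget gives x_1* = M/(p_1 + p_2·(x_2/x_1)) and x_2* = (x_2/x_1)·x_1*.
Numerically x_2/x_1 = 1.302294, so x_1* = 36/(6.44 + 13·1.302294) = 1.5404 and x_2* = 1.302294·1.5404 = 2.0061.

x_1* = 1.5404, x_2* = 2.0061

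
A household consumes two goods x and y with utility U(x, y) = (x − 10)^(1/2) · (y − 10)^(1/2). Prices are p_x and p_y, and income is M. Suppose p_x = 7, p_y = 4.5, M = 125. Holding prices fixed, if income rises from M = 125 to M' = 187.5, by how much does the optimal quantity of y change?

This is Cobb-Douglas in (x−10, y−10): tangency gives 0.5·p_y·(y−10) = 0.5·p_x·(x−10).
Substituting into the budget: x* = 10 + 0.5·(M − 10·p_x − 10·p_y)/p_x, and y* = 10 + 0.5·(…)/p_y.
Discretionary income = 125 − 10·7 − 10·4.5 = 10; y* = 10 + 0.5·10/4.5 = 11.1111.
At M' = 187.5: y* = 18.0556. Change: 18.0556 − 11.1111 = 6.9444.

Δy* = 6.9444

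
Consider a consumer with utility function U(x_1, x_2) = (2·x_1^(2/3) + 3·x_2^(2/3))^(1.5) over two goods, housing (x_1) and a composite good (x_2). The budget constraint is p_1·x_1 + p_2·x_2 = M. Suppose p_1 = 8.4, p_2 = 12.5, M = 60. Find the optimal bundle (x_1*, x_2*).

x_1* = 2.8299, x_2* = 2.8983

From the CES first-order condition, (2/3)·(x_2/x_1)^(1/3) = p_1/p_2.
Hence x_2/x_1 = ((3/2)·p_1/p_2)^(1/(1/3)), i.e. raised to the 3 power.
Substitute x_2 = (x_2/x_1)·x_1 into the budget: x_1* = M/(p_1 + p_2·(x_2/x_1)).
Numerically x_2/x_1 = 1.024193, so x_1* = 60/(8.4 + 12.5·1.024193) = 2.8299 and x_2* = 1.024193·2.8299 = 2.8983.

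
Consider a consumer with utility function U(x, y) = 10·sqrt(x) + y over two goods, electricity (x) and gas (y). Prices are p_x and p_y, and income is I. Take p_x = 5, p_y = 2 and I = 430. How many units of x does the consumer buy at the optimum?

Utility is quasi-linear in y; the FOC for x is 5/√x = p_x/p_y.
Solve: √x = 5·p_y/p_x, so x*(p_x,p_y) = (5·p_y/p_x)², and y* = (I − p_x·x*)/p_y.
Plugging in: x* = (5·2/5)² = 4.

x* = 4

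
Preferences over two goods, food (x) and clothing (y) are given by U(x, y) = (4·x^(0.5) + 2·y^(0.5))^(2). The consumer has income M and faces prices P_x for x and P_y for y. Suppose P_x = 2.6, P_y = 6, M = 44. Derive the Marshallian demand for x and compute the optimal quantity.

x* = 15.2689

With the ratio pinned down, the budget gives x* = M/(P_x + P_y·(y/x)) and y* = (y/x)·x*.
Numerically y/x = 0.046944, so x* = 44/(2.6 + 6·0.046944) = 15.2689.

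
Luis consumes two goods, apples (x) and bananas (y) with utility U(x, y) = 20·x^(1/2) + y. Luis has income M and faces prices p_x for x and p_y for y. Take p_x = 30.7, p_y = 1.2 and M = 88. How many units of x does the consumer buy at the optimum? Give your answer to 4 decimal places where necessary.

x* = 0.1528

MU_x = 10/√x, MU_y = 1. Tangency: 10/√x = p_x/p_y.
Solve: √x = 10·p_y/p_x, so x*(p_x,p_y) = (10·p_y/p_x)², and y* = (M − p_x·x*)/p_y.
Plugging in: x* = (10·1.2/30.7)² = 0.1528.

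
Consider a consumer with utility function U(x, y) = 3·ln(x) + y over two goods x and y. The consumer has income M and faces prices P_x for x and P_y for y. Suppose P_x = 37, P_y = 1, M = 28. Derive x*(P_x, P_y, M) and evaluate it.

x* = 0.0811

MU_x = 3/x, MU_y = 1. Tangency: 3/x = P_x/P_y.
So x*(P_x,P_y) = 3·P_y/P_x, independent of income; and y* = (M − 3·P_y)/P_y.
At the given prices: x* = 3·1/37 = 0.0811.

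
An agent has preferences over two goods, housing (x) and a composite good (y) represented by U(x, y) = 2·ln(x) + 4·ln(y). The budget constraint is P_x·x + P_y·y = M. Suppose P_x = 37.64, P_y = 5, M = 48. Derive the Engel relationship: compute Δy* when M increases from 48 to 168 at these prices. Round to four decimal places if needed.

Δy* = 16

The MRS is (1/2)·y/x. Set MRS = P_x/P_y.
So 2·P_y·y = 4·P_x·x; combined with the budget, a share 1/3 of income goes to x.
Demand: x*(P_x,P_y,M) = 1/3·M/P_x and y* = 2/3·M/P_y.
At P_x=37.64, P_y=5, M=48: y* = 2/3·48/5 = 6.4.
At M' = 168: y* = 22.4. Change: 22.4 − 6.4 = 16.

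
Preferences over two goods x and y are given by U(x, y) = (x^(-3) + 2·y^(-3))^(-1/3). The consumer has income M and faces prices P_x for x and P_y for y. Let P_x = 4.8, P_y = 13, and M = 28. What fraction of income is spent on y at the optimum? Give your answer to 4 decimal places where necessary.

share on y = 0.7152

MRS = MU_x/MU_y = (1/2)·(y/x)^(4). Set equal to P_x/P_y.
Solve for the ratio: y/x = [2·P_x/P_y]^(0.25).
With the ratio pinned down, the budget gives x* = M/(P_x + P_y·(y/x)) and y* = (y/x)·x*.
Numerically y/x = 0.927005, so x* = 28/(4.8 + 13·0.927005) = 1.6616 and y* = 0.927005·1.6616 = 1.5403.
Expenditure on y: 13·1.5403 = 20.0242; share = 0.7152.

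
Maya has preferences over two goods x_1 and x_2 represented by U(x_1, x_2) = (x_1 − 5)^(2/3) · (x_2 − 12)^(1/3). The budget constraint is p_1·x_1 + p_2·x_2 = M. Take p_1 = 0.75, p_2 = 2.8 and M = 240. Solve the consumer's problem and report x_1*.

This is Cobb-Douglas in (x_1−5, x_2−12): tangency gives 2/3·p_2·(x_2−12) = 1/3·p_1·(x_1−5).
Substituting into the budget: x_1* = 5 + 2/3·(M − 5·p_1 − 12·p_2)/p_1, and x_2* = 12 + 1/3·(…)/p_2.
Discretionary income = 240 − 5·0.75 − 12·2.8 = 202.65; x_1* = 5 + 2/3·202.65/0.75 = 185.1333.

x_1* = 185.1333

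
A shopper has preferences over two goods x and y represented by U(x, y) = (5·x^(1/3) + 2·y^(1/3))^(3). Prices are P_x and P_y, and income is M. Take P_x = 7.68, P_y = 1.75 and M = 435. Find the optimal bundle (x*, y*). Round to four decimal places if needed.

x* = 37.0207, y* = 86.1033

MU_x ∝ 5·x^(-2/3), MU_y ∝ 2·y^(-2/3), so MRS = (5/2)·(y/x)^(2/3) = P_x/P_y.
Hence y/x = ((2/5)·P_x/P_y)^(1/(2/3)), i.e. raised to the 1.5 power.
Substitute y = (y/x)·x into the budget: x* = M/(P_x + P_y·(y/x)).
Numerically y/x = 2.325813, so x* = 435/(7.68 + 1.75·2.325813) = 37.0207 and y* = 2.325813·37.0207 = 86.1033.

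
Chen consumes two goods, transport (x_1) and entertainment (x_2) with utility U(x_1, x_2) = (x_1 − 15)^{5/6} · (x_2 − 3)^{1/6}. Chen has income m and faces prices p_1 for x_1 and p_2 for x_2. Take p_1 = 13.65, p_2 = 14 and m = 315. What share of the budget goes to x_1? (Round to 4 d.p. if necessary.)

Let x_1' = x_1−15, x_2' = x_2−3. MRS = 5·x_2'/x_1' = p_1/p_2.
After buying the subsistence bundle (15, 3), a share 5/6 of the remaining income goes to x_1: x_1* = 15 + 5/6·(m − 15p_1 − 3p_2)/p_1.
Discretionary income = 315 − 15·13.65 − 3·14 = 68.25; x_1* = 15 + 5/6·68.25/13.65 = 19.1667; x_2* = 3 + 1/6·68.25/14 = 3.8125.
Expenditure on x_1: 13.65·19.1667 = 261.625; share = 0.8306.

share on x_1 = 0.8306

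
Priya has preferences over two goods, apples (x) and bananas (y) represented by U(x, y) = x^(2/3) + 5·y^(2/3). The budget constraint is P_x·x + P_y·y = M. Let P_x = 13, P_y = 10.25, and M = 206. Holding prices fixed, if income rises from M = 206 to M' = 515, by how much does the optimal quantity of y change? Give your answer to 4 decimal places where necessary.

Δy* = 29.9972

MRS = MU_x/MU_y = (1/5)·(y/x)^(1/3). Set equal to P_x/P_y.
Solve for the ratio: y/x = [5·P_x/P_y]^(3).
With the ratio pinned down, the budget gives x* = M/(P_x + P_y·(y/x)) and y* = (y/x)·x*.
Numerically y/x = 255.016613, so x* = 206/(13 + 10.25·255.016613) = 0.0784 and y* = 255.016613·0.0784 = 19.9981.
At M' = 515: y* = 49.9953. Change: 49.9953 − 19.9981 = 29.9972.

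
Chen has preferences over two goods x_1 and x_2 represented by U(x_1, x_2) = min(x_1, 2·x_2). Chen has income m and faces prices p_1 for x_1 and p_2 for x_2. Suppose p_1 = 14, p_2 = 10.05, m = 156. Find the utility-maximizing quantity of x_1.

x_1* = 8.1997

Here 2·14 + 10.05 = 38.05, giving x_1* = 8.1997.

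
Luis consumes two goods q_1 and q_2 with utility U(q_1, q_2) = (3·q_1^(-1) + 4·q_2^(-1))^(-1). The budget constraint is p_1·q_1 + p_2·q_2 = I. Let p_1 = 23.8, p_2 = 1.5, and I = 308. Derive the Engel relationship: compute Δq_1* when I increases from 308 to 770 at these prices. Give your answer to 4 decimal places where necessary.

Numerically q_2/q_1 = 4.599517, so q_1* = 308/(23.8 + 1.5·4.599517) = 10.0328.
At I' = 770: q_1* = 25.082. Change: 25.082 − 10.0328 = 15.0492.

Δq_1* = 15.0492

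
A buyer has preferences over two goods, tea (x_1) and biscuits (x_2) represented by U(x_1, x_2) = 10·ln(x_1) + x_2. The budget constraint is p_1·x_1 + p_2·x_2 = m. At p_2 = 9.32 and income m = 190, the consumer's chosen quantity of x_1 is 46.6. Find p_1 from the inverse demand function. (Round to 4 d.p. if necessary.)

p_1 = 2

MU_x_1 = 10/x_1, MU_x_2 = 1. Tangency: 10/x_1 = p_1/p_2.
So x_1*(p_1,p_2) = 10·p_2/p_1, independent of income; and x_2* = (m − 10·p_2)/p_2.
Set x_1* = 46.6 in the demand function and solve for p_1: p_1 = 2.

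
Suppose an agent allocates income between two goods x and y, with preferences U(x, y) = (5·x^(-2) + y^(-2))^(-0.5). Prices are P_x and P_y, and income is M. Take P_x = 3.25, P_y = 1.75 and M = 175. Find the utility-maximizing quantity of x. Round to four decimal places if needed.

x* = 38.8203

With the ratio pinned down, the budget gives x* = M/(P_x + P_y·(y/x)) and y* = (y/x)·x*.
Numerically y/x = 0.718828, so x* = 175/(3.25 + 1.75·0.718828) = 38.8203.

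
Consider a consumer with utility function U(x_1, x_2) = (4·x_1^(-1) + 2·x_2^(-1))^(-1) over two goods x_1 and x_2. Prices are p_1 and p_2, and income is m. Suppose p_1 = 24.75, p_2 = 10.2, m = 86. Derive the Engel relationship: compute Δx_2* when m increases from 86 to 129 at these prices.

Δx_2* = 1.3162

MU_x_1 ∝ 4·x_1^(-2), MU_x_2 ∝ 2·x_2^(-2), so MRS = 2·(x_2/x_1)^(2) = p_1/p_2.
Hence x_2/x_1 = ((1/2)·p_1/p_2)^(1/(2)), i.e. raised to the 0.5 power.
With the ratio pinned down, the budget gives x_1* = m/(p_1 + p_2·(x_2/x_1)) and x_2* = (x_2/x_1)·x_1*.
Numerically x_2/x_1 = 1.10147, so x_1* = 86/(24.75 + 10.2·1.10147) = 2.3899 and x_2* = 1.10147·2.3899 = 2.6324.
At m' = 129: x_2* = 3.9486. Change: 3.9486 − 2.6324 = 1.3162.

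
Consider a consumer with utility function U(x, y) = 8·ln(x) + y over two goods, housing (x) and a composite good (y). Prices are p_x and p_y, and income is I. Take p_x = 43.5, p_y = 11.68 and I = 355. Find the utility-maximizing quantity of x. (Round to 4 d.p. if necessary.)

x* = 2.148

Set MRS = p_x/p_y: (8/x)/1 = p_x/p_y.
So x*(p_x,p_y) = 8·p_y/p_x, independent of income; and y* = (I − 8·p_y)/p_y.
At the given prices: x* = 8·11.68/43.5 = 2.148.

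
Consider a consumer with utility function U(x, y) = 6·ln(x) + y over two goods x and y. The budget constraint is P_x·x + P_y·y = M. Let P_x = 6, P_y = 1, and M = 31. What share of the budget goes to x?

share on x = 0.1935

MU_x = 6/x, MU_y = 1. Tangency: 6/x = P_x/P_y.
So x*(P_x,P_y) = 6·P_y/P_x, independent of income; and y* = (M − 6·P_y)/P_y.
At the given prices: x* = 6·1/6 = 1, and y* = 25.
Expenditure on x: 6·1 = 6; share = 0.1935.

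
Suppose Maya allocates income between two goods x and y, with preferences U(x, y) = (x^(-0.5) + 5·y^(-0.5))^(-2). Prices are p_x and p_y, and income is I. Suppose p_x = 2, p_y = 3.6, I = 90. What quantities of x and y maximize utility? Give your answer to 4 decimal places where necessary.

x* = 9.8751, y* = 19.5138

From the CES first-order condition, (1/5)·(y/x)^(1.5) = p_x/p_y.
Solve for the ratio: y/x = [5·p_x/p_y]^(2/3).
With the ratio pinned down, the budget gives x* = I/(p_x + p_y·(y/x)) and y* = (y/x)·x*.
Numerically y/x = 1.976052, so x* = 90/(2 + 3.6·1.976052) = 9.8751 and y* = 1.976052·9.8751 = 19.5138.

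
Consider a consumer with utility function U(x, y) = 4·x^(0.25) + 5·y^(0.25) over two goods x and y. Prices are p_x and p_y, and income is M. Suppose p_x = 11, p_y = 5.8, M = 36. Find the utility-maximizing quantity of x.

MU_x ∝ 4·x^(-0.75), MU_y ∝ 5·y^(-0.75), so MRS = (4/5)·(y/x)^(0.75) = p_x/p_y.
Solve for the ratio: y/x = [(5/4)·p_x/p_y]^(4/3).
With the ratio pinned down, the budget gives x* = M/(p_x + p_y·(y/x)) and y* = (y/x)·x*.
Numerically y/x = 3.161061, so x* = 36/(11 + 5.8·3.161061) = 1.2272.

x* = 1.2272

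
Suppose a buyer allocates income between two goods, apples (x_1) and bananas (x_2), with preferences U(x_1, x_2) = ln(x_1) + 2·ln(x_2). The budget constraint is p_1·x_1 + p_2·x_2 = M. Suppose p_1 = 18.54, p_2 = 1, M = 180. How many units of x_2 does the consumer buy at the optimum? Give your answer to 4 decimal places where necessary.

The MRS is (1/2)·x_2/x_1. Set MRS = p_1/p_2.
Rearranging, p_2·x_2 = 2·p_1·x_1. Substituting into the budget gives p_1·x_1·(1 + 2) = M.
Demand: x_1*(p_1,p_2,M) = 1/3·M/p_1 and x_2* = 2/3·M/p_2.
At p_1=18.54, p_2=1, M=180: x_2* = 2/3·180/1 = 120.

x_2* = 120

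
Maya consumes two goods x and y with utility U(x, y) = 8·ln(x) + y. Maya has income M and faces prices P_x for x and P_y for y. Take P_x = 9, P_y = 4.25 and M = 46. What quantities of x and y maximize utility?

x* = 3.7778, y* = 2.8235

MU_x = 8/x, MU_y = 1. Tangency: 8/x = P_x/P_y.
So x*(P_x,P_y) = 8·P_y/P_x, independent of income; and y* = (M − 8·P_y)/P_y.
At the given prices: x* = 8·4.25/9 = 3.7778, and y* = 2.8235.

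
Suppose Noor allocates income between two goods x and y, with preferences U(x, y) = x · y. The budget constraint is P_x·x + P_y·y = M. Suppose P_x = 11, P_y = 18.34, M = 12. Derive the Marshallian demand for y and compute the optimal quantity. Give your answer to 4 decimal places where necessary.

y* = 0.3272

The MRS is y/x. Set MRS = P_x/P_y.
Rearranging, P_y·y = P_x·x. Substituting into the budget gives P_x·x·(1 + 1) = M.
Demand: x*(P_x,P_y,M) = 0.5·M/P_x and y* = 0.5·M/P_y.
At P_x=11, P_y=18.34, M=12: y* = 0.5·12/18.34 = 0.3272.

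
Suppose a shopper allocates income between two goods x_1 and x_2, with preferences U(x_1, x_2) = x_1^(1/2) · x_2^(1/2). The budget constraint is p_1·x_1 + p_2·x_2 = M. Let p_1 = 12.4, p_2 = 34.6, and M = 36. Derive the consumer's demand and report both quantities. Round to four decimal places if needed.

x_1* = 1.4516, x_2* = 0.5202

Tangency: MRS = x_2/x_1 = p_1/p_2.
So 0.5·p_2·x_2 = 0.5·p_1·x_1; combined with the budget, a share 0.5 of income goes to x_1.
Demand: x_1*(p_1,p_2,M) = 0.5·M/p_1 and x_2* = 0.5·M/p_2.
At p_1=12.4, p_2=34.6, M=36: x_1* = 0.5·36/12.4 = 1.4516, x_2* = 0.5202.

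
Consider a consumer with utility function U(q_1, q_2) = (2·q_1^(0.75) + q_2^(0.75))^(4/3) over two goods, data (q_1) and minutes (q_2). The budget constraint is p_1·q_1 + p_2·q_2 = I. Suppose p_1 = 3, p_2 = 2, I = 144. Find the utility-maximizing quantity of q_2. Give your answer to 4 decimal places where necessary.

q_2* = 12.5419

MRS = MU_q_1/MU_q_2 = 2·(q_2/q_1)^(0.25). Set equal to p_1/p_2.
Hence q_2/q_1 = ((1/2)·p_1/p_2)^(1/(0.25)), i.e. raised to the 4 power.
With the ratio pinned down, the budget gives q_1* = I/(p_1 + p_2·(q_2/q_1)) and q_2* = (q_2/q_1)·q_1*.
Numerically q_2/q_1 = 0.316406, so q_1* = 144/(3 + 2·0.316406) = 39.6387 and q_2* = 0.316406·39.6387 = 12.5419.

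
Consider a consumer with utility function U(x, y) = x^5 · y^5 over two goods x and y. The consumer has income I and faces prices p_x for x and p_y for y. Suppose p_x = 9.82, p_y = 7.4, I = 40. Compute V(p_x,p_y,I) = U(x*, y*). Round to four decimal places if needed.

The MRS is y/x. Set MRS = p_x/p_y.
So 5·p_y·y = 5·p_x·x; combined with the budget, a share 0.5 of income goes to x.
Demand: x*(p_x,p_y,I) = 0.5·I/p_x and y* = 0.5·I/p_y.
At p_x=9.82, p_y=7.4, I=40: x* = 0.5·40/9.82 = 2.0367, y* = 2.7027.
Utility at the optimum: U(2.0367, 2.7027) = 5053.4028.

V = 5053.4028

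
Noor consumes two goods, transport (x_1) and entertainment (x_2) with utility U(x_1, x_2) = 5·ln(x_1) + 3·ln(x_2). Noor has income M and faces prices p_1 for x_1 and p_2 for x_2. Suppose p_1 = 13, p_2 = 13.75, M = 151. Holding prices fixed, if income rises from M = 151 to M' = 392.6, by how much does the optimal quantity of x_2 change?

Δx_2* = 6.5891

Demand: x_1*(p_1,p_2,M) = 0.625·M/p_1 and x_2* = 0.375·M/p_2.
At p_1=13, p_2=13.75, M=151: x_2* = 0.375·151/13.75 = 4.1182.
At M' = 392.6: x_2* = 10.7073. Change: 10.7073 − 4.1182 = 6.5891.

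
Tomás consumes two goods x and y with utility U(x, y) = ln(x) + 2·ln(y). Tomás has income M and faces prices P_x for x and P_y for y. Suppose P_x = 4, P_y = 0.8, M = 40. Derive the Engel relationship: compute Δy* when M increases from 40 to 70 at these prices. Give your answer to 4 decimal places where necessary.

Δy* = 25

The MRS is (1/2)·y/x. Set MRS = P_x/P_y.
Rearranging, P_y·y = 2·P_x·x. Substituting into the budget gives P_x·x·(1 + 2) = M.
Demand: x*(P_x,P_y,M) = 1/3·M/P_x and y* = 2/3·M/P_y.
At P_x=4, P_y=0.8, M=40: y* = 2/3·40/0.8 = 33.3333.
At M' = 70: y* = 58.3333. Change: 58.3333 − 33.3333 = 25.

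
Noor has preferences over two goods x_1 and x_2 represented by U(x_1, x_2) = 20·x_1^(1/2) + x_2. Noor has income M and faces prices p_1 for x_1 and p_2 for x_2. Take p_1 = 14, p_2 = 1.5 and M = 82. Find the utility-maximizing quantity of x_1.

x_1* = 1.148

Thus x_1* = (10·p_2/p_1)² — independent of M — with the rest of income spent on x_2.
Plugging in: x_1* = (10·1.5/14)² = 1.148.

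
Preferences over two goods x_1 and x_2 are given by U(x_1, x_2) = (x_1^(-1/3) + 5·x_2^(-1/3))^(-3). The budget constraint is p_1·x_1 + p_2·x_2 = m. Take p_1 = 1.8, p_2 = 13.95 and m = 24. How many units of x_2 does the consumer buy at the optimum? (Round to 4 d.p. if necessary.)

x_2* = 1.4589

From the CES first-order condition, (1/5)·(x_2/x_1)^(4/3) = p_1/p_2.
Solve for the ratio: x_2/x_1 = [5·p_1/p_2]^(0.75).
Substitute x_2 = (x_2/x_1)·x_1 into the budget: x_1* = m/(p_1 + p_2·(x_2/x_1)).
Numerically x_2/x_1 = 0.719865, so x_1* = 24/(1.8 + 13.95·0.719865) = 2.0267 and x_2* = 0.719865·2.0267 = 1.4589.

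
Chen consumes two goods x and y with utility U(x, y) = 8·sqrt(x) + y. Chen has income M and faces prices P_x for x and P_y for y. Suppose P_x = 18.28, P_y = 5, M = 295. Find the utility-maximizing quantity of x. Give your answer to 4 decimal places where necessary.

Utility is quasi-linear in y; the FOC for x is 4/√x = P_x/P_y.
Solve: √x = 4·P_y/P_x, so x*(P_x,P_y) = (4·P_y/P_x)², and y* = (M − P_x·x*)/P_y.
Plugging in: x* = (4·5/18.28)² = 1.197.

x* = 1.197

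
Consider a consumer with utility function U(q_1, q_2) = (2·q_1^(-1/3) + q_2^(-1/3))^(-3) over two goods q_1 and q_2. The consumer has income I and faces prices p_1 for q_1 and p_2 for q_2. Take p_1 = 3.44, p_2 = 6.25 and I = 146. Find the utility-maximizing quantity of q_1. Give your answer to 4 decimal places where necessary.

Numerically q_2/q_1 = 0.379959, so q_1* = 146/(3.44 + 6.25·0.379959) = 25.1086.

q_1* = 25.1086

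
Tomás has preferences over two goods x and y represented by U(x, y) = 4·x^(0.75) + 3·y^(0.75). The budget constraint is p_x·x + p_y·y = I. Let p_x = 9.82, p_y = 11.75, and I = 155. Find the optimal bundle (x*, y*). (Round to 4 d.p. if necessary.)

x* = 13.3233, y* = 2.0566

From the CES first-order condition, (4/3)·(y/x)^(0.25) = p_x/p_y.
Hence y/x = ((3/4)·p_x/p_y)^(1/(0.25)), i.e. raised to the 4 power.
With the ratio pinned down, the budget gives x* = I/(p_x + p_y·(y/x)) and y* = (y/x)·x*.
Numerically y/x = 0.154362, so x* = 155/(9.82 + 11.75·0.154362) = 13.3233 and y* = 0.154362·13.3233 = 2.0566.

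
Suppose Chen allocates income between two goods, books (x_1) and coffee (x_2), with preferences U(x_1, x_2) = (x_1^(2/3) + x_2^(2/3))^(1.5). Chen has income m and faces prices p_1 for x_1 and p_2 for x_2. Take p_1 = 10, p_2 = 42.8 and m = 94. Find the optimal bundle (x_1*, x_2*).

x_1* = 8.9134, x_2* = 0.1137

MU_x_1 ∝ x_1^(-1/3), MU_x_2 ∝ x_2^(-1/3), so MRS = (x_2/x_1)^(1/3) = p_1/p_2.
Hence x_2/x_1 = (p_1/p_2)^(1/(1/3)), i.e. raised to the 3 power.
With the ratio pinned down, the budget gives x_1* = m/(p_1 + p_2·(x_2/x_1)) and x_2* = (x_2/x_1)·x_1*.
Numerically x_2/x_1 = 0.012755, so x_1* = 94/(10 + 42.8·0.012755) = 8.9134 and x_2* = 0.012755·8.9134 = 0.1137.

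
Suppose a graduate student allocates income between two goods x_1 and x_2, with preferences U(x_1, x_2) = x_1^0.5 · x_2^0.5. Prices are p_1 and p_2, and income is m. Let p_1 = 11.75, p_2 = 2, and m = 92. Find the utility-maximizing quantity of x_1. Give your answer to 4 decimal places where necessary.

MU_x_1/MU_x_2 = (0.5·x_2)/(0.5·x_1); tangency sets this equal to p_1/p_2.
So 0.5·p_2·x_2 = 0.5·p_1·x_1; combined with the budget, a share 0.5 of income goes to x_1.
Demand: x_1*(p_1,p_2,m) = 0.5·m/p_1 and x_2* = 0.5·m/p_2.
At p_1=11.75, p_2=2, m=92: x_1* = 0.5·92/11.75 = 3.9149.

x_1* = 3.9149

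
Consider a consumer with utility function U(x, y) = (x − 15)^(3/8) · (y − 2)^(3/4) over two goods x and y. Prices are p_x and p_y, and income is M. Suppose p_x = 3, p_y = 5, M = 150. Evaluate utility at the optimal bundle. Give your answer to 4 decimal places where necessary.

This is Cobb-Douglas in (x−15, y−2): tangency gives 0.375·p_y·(y−2) = 0.75·p_x·(x−15).
Substituting into the budget: x* = 15 + 1/3·(M − 15·p_x − 2·p_y)/p_x, and y* = 2 + 2/3·(…)/p_y.
Discretionary income = 150 − 15·3 − 2·5 = 95; x* = 15 + 1/3·95/3 = 25.5556; y* = 2 + 2/3·95/5 = 14.6667.
Utility at the optimum: U(25.5556, 14.6667) = 16.2481.

V = 16.2481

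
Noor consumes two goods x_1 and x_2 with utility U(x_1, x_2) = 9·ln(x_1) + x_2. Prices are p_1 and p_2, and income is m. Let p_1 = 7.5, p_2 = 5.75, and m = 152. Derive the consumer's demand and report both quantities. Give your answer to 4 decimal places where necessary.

Set MRS = p_1/p_2: (9/x_1)/1 = p_1/p_2.
So x_1*(p_1,p_2) = 9·p_2/p_1, independent of income; and x_2* = (m − 9·p_2)/p_2.
At the given prices: x_1* = 9·5.75/7.5 = 6.9, and x_2* = 17.4348.

x_1* = 6.9, x_2* = 17.4348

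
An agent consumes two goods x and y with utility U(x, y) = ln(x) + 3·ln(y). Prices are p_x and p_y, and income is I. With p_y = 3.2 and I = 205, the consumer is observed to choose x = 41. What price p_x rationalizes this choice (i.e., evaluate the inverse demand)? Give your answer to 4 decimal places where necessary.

Tangency: MRS = (1/3)·y/x = p_x/p_y.
Rearranging, p_y·y = 3·p_x·x. Substituting into the budget gives p_x·x·(1 + 3) = I.
Demand: x*(p_x,p_y,I) = 0.25·I/p_x and y* = 0.75·I/p_y.
Set x* = 41 in the demand function and solve for p_x: p_x = 1.25.

p_x = 1.25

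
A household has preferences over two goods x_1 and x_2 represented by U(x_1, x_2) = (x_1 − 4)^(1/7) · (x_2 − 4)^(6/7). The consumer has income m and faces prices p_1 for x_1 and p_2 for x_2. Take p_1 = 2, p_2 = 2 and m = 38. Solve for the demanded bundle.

MRS = (1/6)·(x_2−4)/(x_1−4). Tangency with p_1/p_2 gives x_2−4 = 6·(p_1/p_2)·(x_1−4).
Substituting into the budget: x_1* = 4 + 1/7·(m − 4·p_1 − 4·p_2)/p_1, and x_2* = 4 + 6/7·(…)/p_2.
Discretionary income = 38 − 4·2 − 4·2 = 22; x_1* = 4 + 1/7·22/2 = 5.5714; x_2* = 4 + 6/7·22/2 = 13.4286.

x_1* = 5.5714, x_2* = 13.4286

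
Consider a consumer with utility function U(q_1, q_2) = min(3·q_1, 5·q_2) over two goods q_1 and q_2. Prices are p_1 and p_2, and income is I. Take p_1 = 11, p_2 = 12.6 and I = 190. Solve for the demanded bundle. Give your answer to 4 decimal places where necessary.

q_1* = 10.2371, q_2* = 6.1422

Leontief preferences: the optimum is at the kink where q_1/5 = q_2/3, i.e. q_2 = (3/5)·q_1.
Budget: p_1·q_1 + p_2·(3/5)·q_1 = I, so (5·p_1 + 3·p_2)·q_1 = 5·I.
Demand: q_1*(p_1,p_2,I) = 5·I/(5·p_1 + 3·p_2), q_2* = 3·I/(5·p_1 + 3·p_2).
Here 5·11 + 3·12.6 = 92.8, giving q_1* = 10.2371 and q_2* = 6.1422.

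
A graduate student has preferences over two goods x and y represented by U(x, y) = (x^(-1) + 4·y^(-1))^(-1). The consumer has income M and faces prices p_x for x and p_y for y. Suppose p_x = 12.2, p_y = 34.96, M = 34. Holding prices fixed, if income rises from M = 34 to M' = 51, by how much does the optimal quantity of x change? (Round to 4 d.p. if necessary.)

MRS = MU_x/MU_y = (1/4)·(y/x)^(2). Set equal to p_x/p_y.
Hence y/x = (4·p_x/p_y)^(1/(2)), i.e. raised to the 0.5 power.
Substitute y = (y/x)·x into the budget: x* = M/(p_x + p_y·(y/x)).
Numerically y/x = 1.181474, so x* = 34/(12.2 + 34.96·1.181474) = 0.6355.
At M' = 51: x* = 0.9532. Change: 0.9532 − 0.6355 = 0.3177.

Δx* = 0.3177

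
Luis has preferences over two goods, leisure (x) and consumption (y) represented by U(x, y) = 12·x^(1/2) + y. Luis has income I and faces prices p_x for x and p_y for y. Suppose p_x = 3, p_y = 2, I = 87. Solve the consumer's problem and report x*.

Plugging in: x* = (6·2/3)² = 16.

x* = 16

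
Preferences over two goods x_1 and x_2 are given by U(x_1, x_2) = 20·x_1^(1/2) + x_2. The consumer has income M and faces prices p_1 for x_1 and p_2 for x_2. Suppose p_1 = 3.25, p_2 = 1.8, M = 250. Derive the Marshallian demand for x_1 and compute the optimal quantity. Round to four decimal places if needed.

x_1* = 30.6746

Plugging in: x_1* = (10·1.8/3.25)² = 30.6746.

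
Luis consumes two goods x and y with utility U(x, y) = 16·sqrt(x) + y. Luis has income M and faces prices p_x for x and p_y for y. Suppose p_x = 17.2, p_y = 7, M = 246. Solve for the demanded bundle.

Thus x* = (8·p_y/p_x)² — independent of M — with the rest of income spent on y.
Plugging in: x* = (8·7/17.2)² = 10.6003, y* = 9.0963.

x* = 10.6003, y* = 9.0963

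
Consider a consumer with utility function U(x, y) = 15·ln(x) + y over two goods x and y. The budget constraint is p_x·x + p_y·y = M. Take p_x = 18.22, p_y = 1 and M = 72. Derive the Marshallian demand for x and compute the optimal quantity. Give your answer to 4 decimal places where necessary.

So x*(p_x,p_y) = 15·p_y/p_x, independent of income; and y* = (M − 15·p_y)/p_y.
At the given prices: x* = 15·1/18.22 = 0.8233.

x* = 0.8233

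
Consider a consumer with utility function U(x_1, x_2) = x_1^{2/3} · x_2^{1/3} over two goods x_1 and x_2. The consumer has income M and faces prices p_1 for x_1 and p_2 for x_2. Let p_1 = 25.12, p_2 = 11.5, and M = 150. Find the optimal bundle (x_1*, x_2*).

MU_x_1/MU_x_2 = (2/3·x_2)/(1/3·x_1); tangency sets this equal to p_1/p_2.
So 2/3·p_2·x_2 = 1/3·p_1·x_1; combined with the budget, a share 2/3 of income goes to x_1.
Demand: x_1*(p_1,p_2,M) = 2/3·M/p_1 and x_2* = 1/3·M/p_2.
At p_1=25.12, p_2=11.5, M=150: x_1* = 2/3·150/25.12 = 3.9809, x_2* = 4.3478.

x_1* = 3.9809, x_2* = 4.3478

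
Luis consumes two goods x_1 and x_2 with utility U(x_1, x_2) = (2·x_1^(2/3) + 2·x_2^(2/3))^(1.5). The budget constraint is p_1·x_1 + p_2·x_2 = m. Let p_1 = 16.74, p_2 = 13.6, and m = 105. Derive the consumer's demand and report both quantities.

MU_x_1 ∝ 2·x_1^(-1/3), MU_x_2 ∝ 2·x_2^(-1/3), so MRS = (x_2/x_1)^(1/3) = p_1/p_2.
Solve for the ratio: x_2/x_1 = [p_1/p_2]^(3).
Substitute x_2 = (x_2/x_1)·x_1 into the budget: x_1* = m/(p_1 + p_2·(x_2/x_1)).
Numerically x_2/x_1 = 1.864875, so x_1* = 105/(16.74 + 13.6·1.864875) = 2.4939 and x_2* = 1.864875·2.4939 = 4.6509.

x_1* = 2.4939, x_2* = 4.6509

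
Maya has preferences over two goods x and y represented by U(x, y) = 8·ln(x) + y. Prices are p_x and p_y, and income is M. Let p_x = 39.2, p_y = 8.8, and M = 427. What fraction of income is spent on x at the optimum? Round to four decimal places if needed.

So x*(p_x,p_y) = 8·p_y/p_x, independent of income; and y* = (M − 8·p_y)/p_y.
At the given prices: x* = 8·8.8/39.2 = 1.7959, and y* = 40.5227.
Expenditure on x: 39.2·1.7959 = 70.4; share = 0.1649.

share on x = 0.1649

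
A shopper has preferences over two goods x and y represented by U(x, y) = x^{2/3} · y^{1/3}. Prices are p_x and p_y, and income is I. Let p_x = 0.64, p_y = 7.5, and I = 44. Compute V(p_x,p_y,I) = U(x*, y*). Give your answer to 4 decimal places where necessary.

Tangency: MRS = 2·y/x = p_x/p_y.
So 2/3·p_y·y = 1/3·p_x·x; combined with the budget, a share 2/3 of income goes to x.
Demand: x*(p_x,p_y,I) = 2/3·I/p_x and y* = 1/3·I/p_y.
At p_x=0.64, p_y=7.5, I=44: x* = 2/3·44/0.64 = 45.8333, y* = 1.9556.
Utility at the optimum: U(45.8333, 1.9556) = 16.0156.

V = 16.0156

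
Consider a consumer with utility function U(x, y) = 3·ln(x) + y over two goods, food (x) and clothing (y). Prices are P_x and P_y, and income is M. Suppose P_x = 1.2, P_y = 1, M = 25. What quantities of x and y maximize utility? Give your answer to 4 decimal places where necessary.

x* = 2.5, y* = 22

At the given prices: x* = 3·1/1.2 = 2.5, and y* = 22.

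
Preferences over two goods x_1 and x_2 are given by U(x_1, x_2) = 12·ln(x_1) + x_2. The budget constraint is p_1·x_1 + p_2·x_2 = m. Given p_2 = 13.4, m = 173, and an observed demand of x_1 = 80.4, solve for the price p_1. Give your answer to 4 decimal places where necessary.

p_1 = 2

Set MRS = p_1/p_2: (12/x_1)/1 = p_1/p_2.
So x_1*(p_1,p_2) = 12·p_2/p_1, independent of income; and x_2* = (m − 12·p_2)/p_2.
Set x_1* = 80.4 in the demand function and solve for p_1: p_1 = 2.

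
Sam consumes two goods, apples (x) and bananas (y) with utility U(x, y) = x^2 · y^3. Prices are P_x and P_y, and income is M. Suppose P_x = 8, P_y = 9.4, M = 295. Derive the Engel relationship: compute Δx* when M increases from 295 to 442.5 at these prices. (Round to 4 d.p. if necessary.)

Δx* = 7.375

The MRS is (2/3)·y/x. Set MRS = P_x/P_y.
So 2·P_y·y = 3·P_x·x; combined with the budget, a share 0.4 of income goes to x.
Demand: x*(P_x,P_y,M) = 0.4·M/P_x and y* = 0.6·M/P_y.
At P_x=8, P_y=9.4, M=295: x* = 0.4·295/8 = 14.75.
At M' = 442.5: x* = 22.125. Change: 22.125 − 14.75 = 7.375.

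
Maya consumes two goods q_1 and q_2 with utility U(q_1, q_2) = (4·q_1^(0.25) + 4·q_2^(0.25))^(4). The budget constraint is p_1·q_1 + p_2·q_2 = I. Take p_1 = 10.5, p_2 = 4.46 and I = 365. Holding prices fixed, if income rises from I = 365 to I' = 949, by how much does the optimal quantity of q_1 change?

From the CES first-order condition, (q_2/q_1)^(0.75) = p_1/p_2.
Hence q_2/q_1 = (p_1/p_2)^(1/(0.75)), i.e. raised to the 4/3 power.
Substitute q_2 = (q_2/q_1)·q_1 into the budget: q_1* = I/(p_1 + p_2·(q_2/q_1)).
Numerically q_2/q_1 = 3.131886, so q_1* = 365/(10.5 + 4.46·3.131886) = 14.9173.
At I' = 949: q_1* = 38.785. Change: 38.785 − 14.9173 = 23.8677.

Δq_1* = 23.8677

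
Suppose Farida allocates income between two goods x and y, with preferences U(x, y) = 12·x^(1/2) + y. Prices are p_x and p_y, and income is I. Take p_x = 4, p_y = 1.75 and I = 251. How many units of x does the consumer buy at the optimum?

Solve: √x = 6·p_y/p_x, so x*(p_x,p_y) = (6·p_y/p_x)², and y* = (I − p_x·x*)/p_y.
Plugging in: x* = (6·1.75/4)² = 6.8906.

x* = 6.8906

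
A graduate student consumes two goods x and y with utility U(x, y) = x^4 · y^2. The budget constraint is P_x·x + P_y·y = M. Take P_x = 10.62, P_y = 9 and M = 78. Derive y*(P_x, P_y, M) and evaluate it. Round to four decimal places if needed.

y* = 2.8889

Tangency: MRS = 2·y/x = P_x/P_y.
So 4·P_y·y = 2·P_x·x; combined with the budget, a share 2/3 of income goes to x.
Demand: x*(P_x,P_y,M) = 2/3·M/P_x and y* = 1/3·M/P_y.
At P_x=10.62, P_y=9, M=78: y* = 1/3·78/9 = 2.8889.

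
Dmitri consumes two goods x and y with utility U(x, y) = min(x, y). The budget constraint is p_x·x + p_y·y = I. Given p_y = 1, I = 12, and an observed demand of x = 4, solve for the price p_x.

p_x = 2

With perfect complements, no substitution: consume in ratio x:y = 1:1.
Budget: p_x·x + p_y·x = I, so (p_x + p_y)·x = I.
Demand: x*(p_x,p_y,I) = I/(p_x + p_y), y* = I/(p_x + p_y).
Set x* = 4 in the demand function and solve for p_x: p_x = 2.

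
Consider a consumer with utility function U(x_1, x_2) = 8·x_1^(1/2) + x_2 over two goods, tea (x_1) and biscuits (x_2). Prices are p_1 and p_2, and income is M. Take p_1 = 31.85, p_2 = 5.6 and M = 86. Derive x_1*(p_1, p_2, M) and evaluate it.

x_1* = 0.4946

MU_x_1 = 4/√x_1, MU_x_2 = 1. Tangency: 4/√x_1 = p_1/p_2.
Solve: √x_1 = 4·p_2/p_1, so x_1*(p_1,p_2) = (4·p_2/p_1)², and x_2* = (M − p_1·x_1*)/p_2.
Plugging in: x_1* = (4·5.6/31.85)² = 0.4946.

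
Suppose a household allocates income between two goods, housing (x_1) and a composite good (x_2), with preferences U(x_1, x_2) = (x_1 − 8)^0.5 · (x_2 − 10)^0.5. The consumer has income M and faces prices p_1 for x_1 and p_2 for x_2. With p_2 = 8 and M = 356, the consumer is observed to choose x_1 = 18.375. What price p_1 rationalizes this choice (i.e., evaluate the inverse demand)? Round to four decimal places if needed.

p_1 = 9.6

This is Cobb-Douglas in (x_1−8, x_2−10): tangency gives 0.5·p_2·(x_2−10) = 0.5·p_1·(x_1−8).
Substituting into the budget: x_1* = 8 + 0.5·(M − 8·p_1 − 10·p_2)/p_1, and x_2* = 10 + 0.5·(…)/p_2.
Set x_1* = 18.375 in the demand function and solve for p_1: p_1 = 9.6.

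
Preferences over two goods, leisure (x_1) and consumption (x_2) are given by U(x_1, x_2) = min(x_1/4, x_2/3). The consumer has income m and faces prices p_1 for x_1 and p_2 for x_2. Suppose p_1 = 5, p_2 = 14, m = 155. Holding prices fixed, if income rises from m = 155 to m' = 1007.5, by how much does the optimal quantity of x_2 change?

Demand: x_1*(p_1,p_2,m) = 4·m/(4·p_1 + 3·p_2), x_2* = 3·m/(4·p_1 + 3·p_2).
Here 4·5 + 3·14 = 62, giving x_2* = 7.5.
At m' = 1007.5: x_2* = 48.75. Change: 48.75 − 7.5 = 41.25.

Δx_2* = 41.25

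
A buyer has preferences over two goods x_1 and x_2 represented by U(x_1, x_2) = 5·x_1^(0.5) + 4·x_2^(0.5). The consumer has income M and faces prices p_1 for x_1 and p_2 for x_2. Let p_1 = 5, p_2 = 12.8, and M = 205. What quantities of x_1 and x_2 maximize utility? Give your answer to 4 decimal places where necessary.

MU_x_1 ∝ 5·x_1^(-0.5), MU_x_2 ∝ 4·x_2^(-0.5), so MRS = (5/4)·(x_2/x_1)^(0.5) = p_1/p_2.
Solve for the ratio: x_2/x_1 = [(4/5)·p_1/p_2]^(2).
With the ratio pinned down, the budget gives x_1* = M/(p_1 + p_2·(x_2/x_1)) and x_2* = (x_2/x_1)·x_1*.
Numerically x_2/x_1 = 0.097656, so x_1* = 205/(5 + 12.8·0.097656) = 32.8 and x_2* = 0.097656·32.8 = 3.2031.

x_1* = 32.8, x_2* = 3.2031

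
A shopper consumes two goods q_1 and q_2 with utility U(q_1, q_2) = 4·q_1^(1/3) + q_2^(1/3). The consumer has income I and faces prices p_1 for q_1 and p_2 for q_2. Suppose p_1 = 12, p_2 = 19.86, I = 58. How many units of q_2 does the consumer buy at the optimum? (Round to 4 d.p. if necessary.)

q_2* = 0.2586

MU_q_1 ∝ 4·q_1^(-2/3), MU_q_2 ∝ q_2^(-2/3), so MRS = 4·(q_2/q_1)^(2/3) = p_1/p_2.
Hence q_2/q_1 = ((1/4)·p_1/p_2)^(1/(2/3)), i.e. raised to the 1.5 power.
With the ratio pinned down, the budget gives q_1* = I/(p_1 + p_2·(q_2/q_1)) and q_2* = (q_2/q_1)·q_1*.
Numerically q_2/q_1 = 0.05871, so q_1* = 58/(12 + 19.86·0.05871) = 4.4053 and q_2* = 0.05871·4.4053 = 0.2586.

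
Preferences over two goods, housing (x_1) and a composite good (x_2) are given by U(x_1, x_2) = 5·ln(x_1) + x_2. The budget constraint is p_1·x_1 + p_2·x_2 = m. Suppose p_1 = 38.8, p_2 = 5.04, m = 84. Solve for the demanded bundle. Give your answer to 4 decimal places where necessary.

Set MRS = p_1/p_2: (5/x_1)/1 = p_1/p_2.
So x_1*(p_1,p_2) = 5·p_2/p_1, independent of income; and x_2* = (m − 5·p_2)/p_2.
At the given prices: x_1* = 5·5.04/38.8 = 0.6495, and x_2* = 11.6667.

x_1* = 0.6495, x_2* = 11.6667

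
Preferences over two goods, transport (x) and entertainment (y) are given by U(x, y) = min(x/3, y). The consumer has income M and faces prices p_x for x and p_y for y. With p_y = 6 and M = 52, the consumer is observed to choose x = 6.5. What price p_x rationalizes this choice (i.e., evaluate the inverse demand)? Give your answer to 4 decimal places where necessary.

Leontief preferences: the optimum is at the kink where x/3 = y/1, i.e. y = (1/3)·x.
Budget: p_x·x + p_y·(1/3)·x = M, so (3·p_x + p_y)·x = 3·M.
Demand: x*(p_x,p_y,M) = 3·M/(3·p_x + p_y), y* = M/(3·p_x + p_y).
Set x* = 6.5 in the demand function and solve for p_x: p_x = 6.

p_x = 6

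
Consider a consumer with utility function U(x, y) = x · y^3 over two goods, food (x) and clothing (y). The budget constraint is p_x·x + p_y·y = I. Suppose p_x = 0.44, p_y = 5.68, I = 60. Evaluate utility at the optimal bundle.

The MRS is (1/3)·y/x. Set MRS = p_x/p_y.
So p_y·y = 3·p_x·x; combined with the budget, a share 0.25 of income goes to x.
Demand: x*(p_x,p_y,I) = 0.25·I/p_x and y* = 0.75·I/p_y.
At p_x=0.44, p_y=5.68, I=60: x* = 0.25·60/0.44 = 34.0909, y* = 7.9225.
Utility at the optimum: U(34.0909, 7.9225) = 16952.3971.

V = 16952.3971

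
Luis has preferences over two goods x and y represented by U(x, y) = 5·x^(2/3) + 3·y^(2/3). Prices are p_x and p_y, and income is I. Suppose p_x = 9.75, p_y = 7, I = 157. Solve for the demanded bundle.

x* = 11.3474, y* = 6.6232

MRS = MU_x/MU_y = (5/3)·(y/x)^(1/3). Set equal to p_x/p_y.
Solve for the ratio: y/x = [(3/5)·p_x/p_y]^(3).
Substitute y = (y/x)·x into the budget: x* = I/(p_x + p_y·(y/x)).
Numerically y/x = 0.583678, so x* = 157/(9.75 + 7·0.583678) = 11.3474 and y* = 0.583678·11.3474 = 6.6232.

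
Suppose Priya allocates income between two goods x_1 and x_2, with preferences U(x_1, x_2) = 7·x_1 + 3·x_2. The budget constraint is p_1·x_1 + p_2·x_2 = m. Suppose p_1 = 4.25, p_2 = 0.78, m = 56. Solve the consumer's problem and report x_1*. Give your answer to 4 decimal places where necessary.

x_1* = 0

x_2 gives more utility per dollar, so spend all income on x_2: x_2* = m/p_2, x_1* = 0.
Numerically: x_1* = 0, x_2* = 71.7949.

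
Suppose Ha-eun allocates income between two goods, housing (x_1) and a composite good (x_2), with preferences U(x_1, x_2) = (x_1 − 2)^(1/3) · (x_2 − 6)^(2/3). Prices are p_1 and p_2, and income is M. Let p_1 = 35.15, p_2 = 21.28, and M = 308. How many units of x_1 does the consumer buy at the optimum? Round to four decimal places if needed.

MRS = (1/2)·(x_2−6)/(x_1−2). Tangency with p_1/p_2 gives x_2−6 = 2·(p_1/p_2)·(x_1−2).
Substituting into the budget: x_1* = 2 + 1/3·(M − 2·p_1 − 6·p_2)/p_1, and x_2* = 6 + 2/3·(…)/p_2.
Discretionary income = 308 − 2·35.15 − 6·21.28 = 110.02; x_1* = 2 + 1/3·110.02/35.15 = 3.0433.

x_1* = 3.0433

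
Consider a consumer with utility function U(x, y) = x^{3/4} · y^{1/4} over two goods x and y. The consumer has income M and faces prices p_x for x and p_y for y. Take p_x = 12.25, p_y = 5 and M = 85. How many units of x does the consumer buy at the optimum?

Demand: x*(p_x,p_y,M) = 0.75·M/p_x and y* = 0.25·M/p_y.
At p_x=12.25, p_y=5, M=85: x* = 0.75·85/12.25 = 5.2041.

x* = 5.2041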